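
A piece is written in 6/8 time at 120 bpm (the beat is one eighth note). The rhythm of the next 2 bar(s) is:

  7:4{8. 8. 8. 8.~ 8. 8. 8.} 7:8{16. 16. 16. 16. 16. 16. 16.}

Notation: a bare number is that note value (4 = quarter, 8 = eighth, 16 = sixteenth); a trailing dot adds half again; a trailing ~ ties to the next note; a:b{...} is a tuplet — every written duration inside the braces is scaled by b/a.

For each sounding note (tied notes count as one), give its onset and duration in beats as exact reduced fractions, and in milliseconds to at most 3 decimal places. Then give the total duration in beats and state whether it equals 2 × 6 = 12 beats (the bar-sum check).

1) 0.0ms=0b +428.571ms=6/7b
2) 428.571ms=6/7b +428.571ms=6/7b
3) 857.143ms=12/7b +428.571ms=6/7b
4) 1285.714ms=18/7b +857.143ms=12/7b
5) 2142.857ms=30/7b +428.571ms=6/7b
6) 2571.429ms=36/7b +428.571ms=6/7b
7) 3000.0ms=6b +428.571ms=6/7b
8) 3428.571ms=48/7b +428.571ms=6/7b
9) 3857.143ms=54/7b +428.571ms=6/7b
10) 4285.714ms=60/7b +428.571ms=6/7b
11) 4714.286ms=66/7b +428.571ms=6/7b
12) 5142.857ms=72/7b +428.571ms=6/7b
13) 5571.429ms=78/7b +428.571ms=6/7b
Σ=12b of 12 (120bpm 6/8) — PASS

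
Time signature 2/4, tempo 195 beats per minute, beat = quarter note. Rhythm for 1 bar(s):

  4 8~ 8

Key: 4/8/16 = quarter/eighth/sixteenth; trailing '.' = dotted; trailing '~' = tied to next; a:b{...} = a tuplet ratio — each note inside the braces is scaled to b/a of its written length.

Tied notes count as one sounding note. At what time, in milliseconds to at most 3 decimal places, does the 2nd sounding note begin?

note 2 onset = 1b = 307.692ms

1. 0.0ms @ 0 + 307.692ms (1)
2. 307.692ms @ 1 + 307.692ms (1)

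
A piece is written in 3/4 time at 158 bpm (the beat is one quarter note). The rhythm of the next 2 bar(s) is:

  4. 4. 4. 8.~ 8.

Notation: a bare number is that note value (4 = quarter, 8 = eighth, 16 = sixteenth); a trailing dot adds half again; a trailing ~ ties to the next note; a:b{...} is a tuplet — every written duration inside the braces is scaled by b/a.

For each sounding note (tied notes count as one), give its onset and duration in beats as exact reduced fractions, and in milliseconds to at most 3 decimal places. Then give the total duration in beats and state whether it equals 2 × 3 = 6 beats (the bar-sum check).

1) 0.0ms=0b +569.62ms=3/2b
2) 569.62ms=3/2b +569.62ms=3/2b
3) 1139.241ms=3b +569.62ms=3/2b
4) 1708.861ms=9/2b +569.62ms=3/2b
Σ=6b of 6 (158bpm 3/4) — PASS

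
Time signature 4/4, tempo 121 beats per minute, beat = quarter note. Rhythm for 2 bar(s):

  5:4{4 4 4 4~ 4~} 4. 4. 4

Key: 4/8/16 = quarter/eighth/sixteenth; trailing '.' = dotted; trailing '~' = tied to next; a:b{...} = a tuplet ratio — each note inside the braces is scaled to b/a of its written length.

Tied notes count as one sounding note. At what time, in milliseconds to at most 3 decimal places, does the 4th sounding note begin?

1. 0.0ms @ 0 + 396.694ms (4/5)
2. 396.694ms @ 4/5 + 396.694ms (4/5)
3. 793.388ms @ 8/5 + 396.694ms (4/5)
4. 1190.083ms @ 12/5 + 1537.19ms (31/10)
5. 2727.273ms @ 11/2 + 743.802ms (3/2)
6. 3471.074ms @ 7 + 495.868ms (1)

note 4 onset = 12/5b = 1190.083ms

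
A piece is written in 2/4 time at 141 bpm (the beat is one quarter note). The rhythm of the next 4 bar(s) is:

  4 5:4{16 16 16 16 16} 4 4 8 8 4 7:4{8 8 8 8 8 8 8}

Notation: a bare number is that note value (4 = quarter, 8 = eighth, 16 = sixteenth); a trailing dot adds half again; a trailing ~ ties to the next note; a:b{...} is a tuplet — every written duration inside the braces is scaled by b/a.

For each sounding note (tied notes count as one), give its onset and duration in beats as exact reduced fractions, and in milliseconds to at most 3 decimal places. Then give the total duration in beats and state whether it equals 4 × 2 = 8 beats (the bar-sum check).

1) 0.0ms=0b +425.532ms=1b
2) 425.532ms=1b +85.106ms=1/5b
3) 510.638ms=6/5b +85.106ms=1/5b
4) 595.745ms=7/5b +85.106ms=1/5b
5) 680.851ms=8/5b +85.106ms=1/5b
6) 765.957ms=9/5b +85.106ms=1/5b
7) 851.064ms=2b +425.532ms=1b
8) 1276.596ms=3b +425.532ms=1b
9) 1702.128ms=4b +212.766ms=1/2b
10) 1914.894ms=9/2b +212.766ms=1/2b
11) 2127.66ms=5b +425.532ms=1b
12) 2553.191ms=6b +121.581ms=2/7b
13) 2674.772ms=44/7b +121.581ms=2/7b
14) 2796.353ms=46/7b +121.581ms=2/7b
15) 2917.933ms=48/7b +121.581ms=2/7b
16) 3039.514ms=50/7b +121.581ms=2/7b
17) 3161.094ms=52/7b +121.581ms=2/7b
18) 3282.675ms=54/7b +121.581ms=2/7b
Σ=8b of 8 (141bpm 2/4) — PASS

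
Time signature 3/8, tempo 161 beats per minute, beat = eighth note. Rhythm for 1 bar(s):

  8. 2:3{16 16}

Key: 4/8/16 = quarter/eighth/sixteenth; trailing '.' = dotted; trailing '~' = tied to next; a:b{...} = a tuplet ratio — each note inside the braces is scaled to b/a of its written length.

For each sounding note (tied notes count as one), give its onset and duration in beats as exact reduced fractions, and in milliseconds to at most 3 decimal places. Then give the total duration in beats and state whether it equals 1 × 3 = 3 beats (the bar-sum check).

1) 0.0ms=0b +559.006ms=3/2b
2) 559.006ms=3/2b +279.503ms=3/4b
3) 838.509ms=9/4b +279.503ms=3/4b
Σ=3b of 3 (161bpm 3/8) — PASS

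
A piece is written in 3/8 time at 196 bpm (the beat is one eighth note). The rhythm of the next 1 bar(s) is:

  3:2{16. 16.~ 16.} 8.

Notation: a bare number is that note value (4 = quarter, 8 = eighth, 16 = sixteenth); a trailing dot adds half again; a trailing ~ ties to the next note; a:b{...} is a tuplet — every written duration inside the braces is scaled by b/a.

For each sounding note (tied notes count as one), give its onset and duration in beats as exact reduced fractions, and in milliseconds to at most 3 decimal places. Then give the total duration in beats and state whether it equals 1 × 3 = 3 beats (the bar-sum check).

1) 0.0ms=0b +153.061ms=1/2b
2) 153.061ms=1/2b +306.122ms=1b
3) 459.184ms=3/2b +459.184ms=3/2b
Σ=3b of 3 (196bpm 3/8) — PASS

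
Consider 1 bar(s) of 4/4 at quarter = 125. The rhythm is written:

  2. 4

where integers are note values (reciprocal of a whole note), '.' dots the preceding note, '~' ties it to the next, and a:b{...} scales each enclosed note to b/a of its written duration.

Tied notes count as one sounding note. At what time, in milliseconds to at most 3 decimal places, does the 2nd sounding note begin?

note 2 onset = 3b = 1440.0ms

1. 0.0ms @ 0 + 1440.0ms (3)
2. 1440.0ms @ 3 + 480.0ms (1)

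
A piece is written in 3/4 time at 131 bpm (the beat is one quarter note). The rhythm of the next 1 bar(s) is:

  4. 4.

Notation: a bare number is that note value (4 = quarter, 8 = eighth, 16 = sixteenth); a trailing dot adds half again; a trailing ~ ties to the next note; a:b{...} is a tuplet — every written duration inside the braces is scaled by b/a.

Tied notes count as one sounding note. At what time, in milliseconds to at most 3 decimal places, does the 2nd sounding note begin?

1. 0.0ms @ 0 + 687.023ms (3/2)
2. 687.023ms @ 3/2 + 687.023ms (3/2)

note 2 onset = 3/2b = 687.023ms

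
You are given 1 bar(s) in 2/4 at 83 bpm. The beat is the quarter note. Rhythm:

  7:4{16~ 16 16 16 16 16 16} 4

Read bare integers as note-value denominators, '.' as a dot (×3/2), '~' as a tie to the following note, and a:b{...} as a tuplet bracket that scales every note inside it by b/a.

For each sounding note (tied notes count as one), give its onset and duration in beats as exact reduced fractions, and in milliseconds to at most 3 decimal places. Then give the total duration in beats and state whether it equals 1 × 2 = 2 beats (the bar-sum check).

1) 0.0ms=0b +206.54ms=2/7b
2) 206.54ms=2/7b +103.27ms=1/7b
3) 309.811ms=3/7b +103.27ms=1/7b
4) 413.081ms=4/7b +103.27ms=1/7b
5) 516.351ms=5/7b +103.27ms=1/7b
6) 619.621ms=6/7b +103.27ms=1/7b
7) 722.892ms=1b +722.892ms=1b
Σ=2b of 2 (83bpm 2/4) — PASS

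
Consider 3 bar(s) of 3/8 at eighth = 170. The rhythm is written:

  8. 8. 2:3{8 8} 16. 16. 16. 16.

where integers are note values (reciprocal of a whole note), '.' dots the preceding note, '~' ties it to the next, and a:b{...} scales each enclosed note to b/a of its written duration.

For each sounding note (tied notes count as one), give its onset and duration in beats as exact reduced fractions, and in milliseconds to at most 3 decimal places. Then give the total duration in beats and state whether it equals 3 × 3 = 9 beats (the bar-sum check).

1) 0.0ms=0b +529.412ms=3/2b
2) 529.412ms=3/2b +529.412ms=3/2b
3) 1058.824ms=3b +529.412ms=3/2b
4) 1588.235ms=9/2b +529.412ms=3/2b
5) 2117.647ms=6b +264.706ms=3/4b
6) 2382.353ms=27/4b +264.706ms=3/4b
7) 2647.059ms=15/2b +264.706ms=3/4b
8) 2911.765ms=33/4b +264.706ms=3/4b
Σ=9b of 9 (170bpm 3/8) — PASS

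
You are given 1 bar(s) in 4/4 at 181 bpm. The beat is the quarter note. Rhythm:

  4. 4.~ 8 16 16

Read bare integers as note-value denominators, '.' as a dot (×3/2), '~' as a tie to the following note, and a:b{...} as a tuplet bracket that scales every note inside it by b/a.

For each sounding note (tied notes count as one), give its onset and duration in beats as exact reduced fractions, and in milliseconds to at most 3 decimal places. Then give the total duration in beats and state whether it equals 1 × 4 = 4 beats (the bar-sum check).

1) 0.0ms=0b +497.238ms=3/2b
2) 497.238ms=3/2b +662.983ms=2b
3) 1160.221ms=7/2b +82.873ms=1/4b
4) 1243.094ms=15/4b +82.873ms=1/4b
Σ=4b of 4 (181bpm 4/4) — PASS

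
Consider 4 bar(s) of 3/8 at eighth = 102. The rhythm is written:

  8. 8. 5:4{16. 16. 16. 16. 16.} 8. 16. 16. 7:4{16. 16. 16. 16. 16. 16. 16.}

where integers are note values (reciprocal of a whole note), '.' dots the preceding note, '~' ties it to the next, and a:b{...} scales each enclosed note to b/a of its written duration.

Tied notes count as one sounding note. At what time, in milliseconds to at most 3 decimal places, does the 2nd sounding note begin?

note 2 onset = 3/2b = 882.353ms

1. 0.0ms @ 0 + 882.353ms (3/2)
2. 882.353ms @ 3/2 + 882.353ms (3/2)
3. 1764.706ms @ 3 + 352.941ms (3/5)
4. 2117.647ms @ 18/5 + 352.941ms (3/5)
5. 2470.588ms @ 21/5 + 352.941ms (3/5)
6. 2823.529ms @ 24/5 + 352.941ms (3/5)
7. 3176.471ms @ 27/5 + 352.941ms (3/5)
8. 3529.412ms @ 6 + 882.353ms (3/2)
9. 4411.765ms @ 15/2 + 441.176ms (3/4)
10. 4852.941ms @ 33/4 + 441.176ms (3/4)
11. 5294.118ms @ 9 + 252.101ms (3/7)
12. 5546.218ms @ 66/7 + 252.101ms (3/7)
13. 5798.319ms @ 69/7 + 252.101ms (3/7)
14. 6050.42ms @ 72/7 + 252.101ms (3/7)
15. 6302.521ms @ 75/7 + 252.101ms (3/7)
16. 6554.622ms @ 78/7 + 252.101ms (3/7)
17. 6806.723ms @ 81/7 + 252.101ms (3/7)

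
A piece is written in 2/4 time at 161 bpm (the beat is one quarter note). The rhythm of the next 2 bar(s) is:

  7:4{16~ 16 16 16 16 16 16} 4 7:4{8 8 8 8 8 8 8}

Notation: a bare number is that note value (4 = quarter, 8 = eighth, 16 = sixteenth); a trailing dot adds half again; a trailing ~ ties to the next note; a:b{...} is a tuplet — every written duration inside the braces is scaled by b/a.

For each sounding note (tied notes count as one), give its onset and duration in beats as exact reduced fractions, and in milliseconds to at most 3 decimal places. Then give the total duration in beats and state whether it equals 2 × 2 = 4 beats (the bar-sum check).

1) 0.0ms=0b +106.477ms=2/7b
2) 106.477ms=2/7b +53.239ms=1/7b
3) 159.716ms=3/7b +53.239ms=1/7b
4) 212.955ms=4/7b +53.239ms=1/7b
5) 266.193ms=5/7b +53.239ms=1/7b
6) 319.432ms=6/7b +53.239ms=1/7b
7) 372.671ms=1b +372.671ms=1b
8) 745.342ms=2b +106.477ms=2/7b
9) 851.819ms=16/7b +106.477ms=2/7b
10) 958.296ms=18/7b +106.477ms=2/7b
11) 1064.774ms=20/7b +106.477ms=2/7b
12) 1171.251ms=22/7b +106.477ms=2/7b
13) 1277.728ms=24/7b +106.477ms=2/7b
14) 1384.206ms=26/7b +106.477ms=2/7b
Σ=4b of 4 (161bpm 2/4) — PASS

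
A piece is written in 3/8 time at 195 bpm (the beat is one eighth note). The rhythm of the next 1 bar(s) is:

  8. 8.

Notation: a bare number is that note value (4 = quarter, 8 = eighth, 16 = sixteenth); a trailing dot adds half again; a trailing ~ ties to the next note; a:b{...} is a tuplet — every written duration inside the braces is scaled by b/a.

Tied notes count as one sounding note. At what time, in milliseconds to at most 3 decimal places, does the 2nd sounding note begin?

note 2 onset = 3/2b = 461.538ms

1. 0.0ms @ 0 + 461.538ms (3/2)
2. 461.538ms @ 3/2 + 461.538ms (3/2)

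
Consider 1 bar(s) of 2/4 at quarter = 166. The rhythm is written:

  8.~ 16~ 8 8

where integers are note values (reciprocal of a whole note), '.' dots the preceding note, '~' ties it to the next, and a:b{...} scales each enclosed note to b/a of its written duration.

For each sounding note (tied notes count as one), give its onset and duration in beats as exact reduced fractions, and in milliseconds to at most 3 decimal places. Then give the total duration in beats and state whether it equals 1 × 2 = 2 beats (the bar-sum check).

1) 0.0ms=0b +542.169ms=3/2b
2) 542.169ms=3/2b +180.723ms=1/2b
Σ=2b of 2 (166bpm 2/4) — PASS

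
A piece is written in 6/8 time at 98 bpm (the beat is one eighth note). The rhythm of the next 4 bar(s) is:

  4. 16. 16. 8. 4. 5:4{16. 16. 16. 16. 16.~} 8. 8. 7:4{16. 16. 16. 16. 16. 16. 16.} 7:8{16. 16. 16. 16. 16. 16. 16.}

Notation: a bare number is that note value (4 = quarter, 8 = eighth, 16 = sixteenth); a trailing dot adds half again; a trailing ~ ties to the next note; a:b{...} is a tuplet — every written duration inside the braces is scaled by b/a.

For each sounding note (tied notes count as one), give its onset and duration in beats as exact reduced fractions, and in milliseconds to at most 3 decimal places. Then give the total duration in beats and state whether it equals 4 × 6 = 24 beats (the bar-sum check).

1) 0.0ms=0b +1836.735ms=3b
2) 1836.735ms=3b +459.184ms=3/4b
3) 2295.918ms=15/4b +459.184ms=3/4b
4) 2755.102ms=9/2b +918.367ms=3/2b
5) 3673.469ms=6b +1836.735ms=3b
6) 5510.204ms=9b +367.347ms=3/5b
7) 5877.551ms=48/5b +367.347ms=3/5b
8) 6244.898ms=51/5b +367.347ms=3/5b
9) 6612.245ms=54/5b +367.347ms=3/5b
10) 6979.592ms=57/5b +1285.714ms=21/10b
11) 8265.306ms=27/2b +918.367ms=3/2b
12) 9183.673ms=15b +262.391ms=3/7b
13) 9446.064ms=108/7b +262.391ms=3/7b
14) 9708.455ms=111/7b +262.391ms=3/7b
15) 9970.845ms=114/7b +262.391ms=3/7b
16) 10233.236ms=117/7b +262.391ms=3/7b
17) 10495.627ms=120/7b +262.391ms=3/7b
18) 10758.017ms=123/7b +262.391ms=3/7b
19) 11020.408ms=18b +524.781ms=6/7b
20) 11545.19ms=132/7b +524.781ms=6/7b
21) 12069.971ms=138/7b +524.781ms=6/7b
22) 12594.752ms=144/7b +524.781ms=6/7b
23) 13119.534ms=150/7b +524.781ms=6/7b
24) 13644.315ms=156/7b +524.781ms=6/7b
25) 14169.096ms=162/7b +524.781ms=6/7b
Σ=24b of 24 (98bpm 6/8) — PASS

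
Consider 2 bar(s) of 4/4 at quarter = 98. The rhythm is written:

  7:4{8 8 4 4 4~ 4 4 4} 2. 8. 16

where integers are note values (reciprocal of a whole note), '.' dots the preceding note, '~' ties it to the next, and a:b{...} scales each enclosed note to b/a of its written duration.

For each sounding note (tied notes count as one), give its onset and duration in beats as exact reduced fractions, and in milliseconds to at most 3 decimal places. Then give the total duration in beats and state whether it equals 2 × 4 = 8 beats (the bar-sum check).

1) 0.0ms=0b +174.927ms=2/7b
2) 174.927ms=2/7b +174.927ms=2/7b
3) 349.854ms=4/7b +349.854ms=4/7b
4) 699.708ms=8/7b +349.854ms=4/7b
5) 1049.563ms=12/7b +699.708ms=8/7b
6) 1749.271ms=20/7b +349.854ms=4/7b
7) 2099.125ms=24/7b +349.854ms=4/7b
8) 2448.98ms=4b +1836.735ms=3b
9) 4285.714ms=7b +459.184ms=3/4b
10) 4744.898ms=31/4b +153.061ms=1/4b
Σ=8b of 8 (98bpm 4/4) — PASS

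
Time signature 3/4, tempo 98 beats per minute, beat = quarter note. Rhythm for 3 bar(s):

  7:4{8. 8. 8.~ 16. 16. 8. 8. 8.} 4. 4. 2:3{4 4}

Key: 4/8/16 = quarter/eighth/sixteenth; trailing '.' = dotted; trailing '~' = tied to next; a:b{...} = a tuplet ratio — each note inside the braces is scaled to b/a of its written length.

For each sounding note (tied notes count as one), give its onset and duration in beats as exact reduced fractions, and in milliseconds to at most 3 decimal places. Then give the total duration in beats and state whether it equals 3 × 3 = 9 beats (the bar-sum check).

1) 0.0ms=0b +262.391ms=3/7b
2) 262.391ms=3/7b +262.391ms=3/7b
3) 524.781ms=6/7b +393.586ms=9/14b
4) 918.367ms=3/2b +131.195ms=3/14b
5) 1049.563ms=12/7b +262.391ms=3/7b
6) 1311.953ms=15/7b +262.391ms=3/7b
7) 1574.344ms=18/7b +262.391ms=3/7b
8) 1836.735ms=3b +918.367ms=3/2b
9) 2755.102ms=9/2b +918.367ms=3/2b
10) 3673.469ms=6b +918.367ms=3/2b
11) 4591.837ms=15/2b +918.367ms=3/2b
Σ=9b of 9 (98bpm 3/4) — PASS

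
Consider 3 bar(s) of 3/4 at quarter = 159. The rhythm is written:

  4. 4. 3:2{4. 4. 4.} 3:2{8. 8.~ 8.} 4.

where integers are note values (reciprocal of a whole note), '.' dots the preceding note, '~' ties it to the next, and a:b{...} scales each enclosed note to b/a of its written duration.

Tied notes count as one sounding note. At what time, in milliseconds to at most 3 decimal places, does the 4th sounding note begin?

note 4 onset = 4b = 1509.434ms

1. 0.0ms @ 0 + 566.038ms (3/2)
2. 566.038ms @ 3/2 + 566.038ms (3/2)
3. 1132.075ms @ 3 + 377.358ms (1)
4. 1509.434ms @ 4 + 377.358ms (1)
5. 1886.792ms @ 5 + 377.358ms (1)
6. 2264.151ms @ 6 + 188.679ms (1/2)
7. 2452.83ms @ 13/2 + 377.358ms (1)
8. 2830.189ms @ 15/2 + 566.038ms (3/2)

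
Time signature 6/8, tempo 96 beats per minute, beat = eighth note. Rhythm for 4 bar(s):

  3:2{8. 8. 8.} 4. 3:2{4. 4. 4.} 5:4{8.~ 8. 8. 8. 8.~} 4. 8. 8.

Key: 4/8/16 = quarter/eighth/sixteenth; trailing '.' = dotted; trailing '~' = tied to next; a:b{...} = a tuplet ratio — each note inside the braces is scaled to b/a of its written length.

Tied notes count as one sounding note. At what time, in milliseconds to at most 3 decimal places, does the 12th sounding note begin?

note 12 onset = 21b = 13125.0ms

1. 0.0ms @ 0 + 625.0ms (1)
2. 625.0ms @ 1 + 625.0ms (1)
3. 1250.0ms @ 2 + 625.0ms (1)
4. 1875.0ms @ 3 + 1875.0ms (3)
5. 3750.0ms @ 6 + 1250.0ms (2)
6. 5000.0ms @ 8 + 1250.0ms (2)
7. 6250.0ms @ 10 + 1250.0ms (2)
8. 7500.0ms @ 12 + 1500.0ms (12/5)
9. 9000.0ms @ 72/5 + 750.0ms (6/5)
10. 9750.0ms @ 78/5 + 750.0ms (6/5)
11. 10500.0ms @ 84/5 + 2625.0ms (21/5)
12. 13125.0ms @ 21 + 937.5ms (3/2)
13. 14062.5ms @ 45/2 + 937.5ms (3/2)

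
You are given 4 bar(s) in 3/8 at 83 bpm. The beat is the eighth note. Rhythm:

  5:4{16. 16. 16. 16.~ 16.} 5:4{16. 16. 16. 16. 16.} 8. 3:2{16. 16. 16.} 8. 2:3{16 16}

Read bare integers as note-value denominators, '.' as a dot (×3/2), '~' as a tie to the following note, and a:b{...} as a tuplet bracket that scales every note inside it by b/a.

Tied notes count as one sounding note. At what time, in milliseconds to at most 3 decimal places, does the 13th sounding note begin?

1. 0.0ms @ 0 + 433.735ms (3/5)
2. 433.735ms @ 3/5 + 433.735ms (3/5)
3. 867.47ms @ 6/5 + 433.735ms (3/5)
4. 1301.205ms @ 9/5 + 867.47ms (6/5)
5. 2168.675ms @ 3 + 433.735ms (3/5)
6. 2602.41ms @ 18/5 + 433.735ms (3/5)
7. 3036.145ms @ 21/5 + 433.735ms (3/5)
8. 3469.88ms @ 24/5 + 433.735ms (3/5)
9. 3903.614ms @ 27/5 + 433.735ms (3/5)
10. 4337.349ms @ 6 + 1084.337ms (3/2)
11. 5421.687ms @ 15/2 + 361.446ms (1/2)
12. 5783.133ms @ 8 + 361.446ms (1/2)
13. 6144.578ms @ 17/2 + 361.446ms (1/2)
14. 6506.024ms @ 9 + 1084.337ms (3/2)
15. 7590.361ms @ 21/2 + 542.169ms (3/4)
16. 8132.53ms @ 45/4 + 542.169ms (3/4)

note 13 onset = 17/2b = 6144.578ms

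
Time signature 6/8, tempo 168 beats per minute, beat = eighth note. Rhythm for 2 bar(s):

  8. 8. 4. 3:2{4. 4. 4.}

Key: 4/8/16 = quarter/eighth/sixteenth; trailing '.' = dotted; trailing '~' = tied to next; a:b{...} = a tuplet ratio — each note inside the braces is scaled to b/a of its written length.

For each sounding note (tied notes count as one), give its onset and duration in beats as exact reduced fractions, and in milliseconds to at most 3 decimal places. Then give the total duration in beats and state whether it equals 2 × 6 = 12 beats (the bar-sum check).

1) 0.0ms=0b +535.714ms=3/2b
2) 535.714ms=3/2b +535.714ms=3/2b
3) 1071.429ms=3b +1071.429ms=3b
4) 2142.857ms=6b +714.286ms=2b
5) 2857.143ms=8b +714.286ms=2b
6) 3571.429ms=10b +714.286ms=2b
Σ=12b of 12 (168bpm 6/8) — PASS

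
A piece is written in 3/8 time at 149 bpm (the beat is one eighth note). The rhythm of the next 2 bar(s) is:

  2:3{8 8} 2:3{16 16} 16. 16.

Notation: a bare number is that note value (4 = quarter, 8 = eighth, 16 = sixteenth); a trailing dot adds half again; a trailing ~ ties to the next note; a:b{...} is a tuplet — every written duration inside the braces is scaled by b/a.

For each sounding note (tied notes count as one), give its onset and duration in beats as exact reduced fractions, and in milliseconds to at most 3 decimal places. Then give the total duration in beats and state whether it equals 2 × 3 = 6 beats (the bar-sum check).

1) 0.0ms=0b +604.027ms=3/2b
2) 604.027ms=3/2b +604.027ms=3/2b
3) 1208.054ms=3b +302.013ms=3/4b
4) 1510.067ms=15/4b +302.013ms=3/4b
5) 1812.081ms=9/2b +302.013ms=3/4b
6) 2114.094ms=21/4b +302.013ms=3/4b
Σ=6b of 6 (149bpm 3/8) — PASS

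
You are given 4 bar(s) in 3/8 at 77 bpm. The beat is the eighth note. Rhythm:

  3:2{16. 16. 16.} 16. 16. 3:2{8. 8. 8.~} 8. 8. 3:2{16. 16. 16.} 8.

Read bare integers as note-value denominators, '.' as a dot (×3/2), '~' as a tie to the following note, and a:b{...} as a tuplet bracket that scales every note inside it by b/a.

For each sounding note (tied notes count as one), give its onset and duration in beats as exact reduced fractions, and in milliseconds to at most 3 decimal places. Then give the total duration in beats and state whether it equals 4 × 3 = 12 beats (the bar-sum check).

1) 0.0ms=0b +389.61ms=1/2b
2) 389.61ms=1/2b +389.61ms=1/2b
3) 779.221ms=1b +389.61ms=1/2b
4) 1168.831ms=3/2b +584.416ms=3/4b
5) 1753.247ms=9/4b +584.416ms=3/4b
6) 2337.662ms=3b +779.221ms=1b
7) 3116.883ms=4b +779.221ms=1b
8) 3896.104ms=5b +1948.052ms=5/2b
9) 5844.156ms=15/2b +1168.831ms=3/2b
10) 7012.987ms=9b +389.61ms=1/2b
11) 7402.597ms=19/2b +389.61ms=1/2b
12) 7792.208ms=10b +389.61ms=1/2b
13) 8181.818ms=21/2b +1168.831ms=3/2b
Σ=12b of 12 (77bpm 3/8) — PASS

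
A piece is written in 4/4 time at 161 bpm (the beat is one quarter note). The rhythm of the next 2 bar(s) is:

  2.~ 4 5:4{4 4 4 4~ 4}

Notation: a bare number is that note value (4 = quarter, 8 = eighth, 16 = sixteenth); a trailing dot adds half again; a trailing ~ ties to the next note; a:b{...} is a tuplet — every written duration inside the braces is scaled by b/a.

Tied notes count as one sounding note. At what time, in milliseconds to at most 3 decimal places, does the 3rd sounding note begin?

1. 0.0ms @ 0 + 1490.683ms (4)
2. 1490.683ms @ 4 + 298.137ms (4/5)
3. 1788.82ms @ 24/5 + 298.137ms (4/5)
4. 2086.957ms @ 28/5 + 298.137ms (4/5)
5. 2385.093ms @ 32/5 + 596.273ms (8/5)

note 3 onset = 24/5b = 1788.82ms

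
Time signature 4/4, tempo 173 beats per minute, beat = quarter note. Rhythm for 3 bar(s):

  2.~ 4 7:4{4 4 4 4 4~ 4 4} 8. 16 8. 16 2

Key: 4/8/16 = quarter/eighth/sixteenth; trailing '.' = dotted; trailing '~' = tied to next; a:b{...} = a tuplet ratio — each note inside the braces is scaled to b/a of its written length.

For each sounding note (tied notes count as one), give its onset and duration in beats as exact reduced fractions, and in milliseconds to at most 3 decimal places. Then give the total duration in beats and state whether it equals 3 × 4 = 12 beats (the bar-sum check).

1) 0.0ms=0b +1387.283ms=4b
2) 1387.283ms=4b +198.183ms=4/7b
3) 1585.467ms=32/7b +198.183ms=4/7b
4) 1783.65ms=36/7b +198.183ms=4/7b
5) 1981.833ms=40/7b +198.183ms=4/7b
6) 2180.017ms=44/7b +396.367ms=8/7b
7) 2576.383ms=52/7b +198.183ms=4/7b
8) 2774.566ms=8b +260.116ms=3/4b
9) 3034.682ms=35/4b +86.705ms=1/4b
10) 3121.387ms=9b +260.116ms=3/4b
11) 3381.503ms=39/4b +86.705ms=1/4b
12) 3468.208ms=10b +693.642ms=2b
Σ=12b of 12 (173bpm 4/4) — PASS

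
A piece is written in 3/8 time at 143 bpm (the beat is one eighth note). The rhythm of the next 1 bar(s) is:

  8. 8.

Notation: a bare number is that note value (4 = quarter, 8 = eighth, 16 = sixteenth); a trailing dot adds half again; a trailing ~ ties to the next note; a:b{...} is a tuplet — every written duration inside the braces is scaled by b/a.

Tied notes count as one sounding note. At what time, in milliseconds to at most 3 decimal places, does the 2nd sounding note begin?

note 2 onset = 3/2b = 629.371ms

1. 0.0ms @ 0 + 629.371ms (3/2)
2. 629.371ms @ 3/2 + 629.371ms (3/2)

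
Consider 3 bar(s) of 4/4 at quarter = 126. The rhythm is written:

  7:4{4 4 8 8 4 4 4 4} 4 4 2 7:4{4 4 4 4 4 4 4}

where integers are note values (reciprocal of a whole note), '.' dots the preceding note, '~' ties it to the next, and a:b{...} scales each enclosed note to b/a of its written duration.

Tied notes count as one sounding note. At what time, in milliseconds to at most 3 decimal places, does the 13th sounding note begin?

1. 0.0ms @ 0 + 272.109ms (4/7)
2. 272.109ms @ 4/7 + 272.109ms (4/7)
3. 544.218ms @ 8/7 + 136.054ms (2/7)
4. 680.272ms @ 10/7 + 136.054ms (2/7)
5. 816.327ms @ 12/7 + 272.109ms (4/7)
6. 1088.435ms @ 16/7 + 272.109ms (4/7)
7. 1360.544ms @ 20/7 + 272.109ms (4/7)
8. 1632.653ms @ 24/7 + 272.109ms (4/7)
9. 1904.762ms @ 4 + 476.19ms (1)
10. 2380.952ms @ 5 + 476.19ms (1)
11. 2857.143ms @ 6 + 952.381ms (2)
12. 3809.524ms @ 8 + 272.109ms (4/7)
13. 4081.633ms @ 60/7 + 272.109ms (4/7)
14. 4353.741ms @ 64/7 + 272.109ms (4/7)
15. 4625.85ms @ 68/7 + 272.109ms (4/7)
16. 4897.959ms @ 72/7 + 272.109ms (4/7)
17. 5170.068ms @ 76/7 + 272.109ms (4/7)
18. 5442.177ms @ 80/7 + 272.109ms (4/7)

note 13 onset = 60/7b = 4081.633ms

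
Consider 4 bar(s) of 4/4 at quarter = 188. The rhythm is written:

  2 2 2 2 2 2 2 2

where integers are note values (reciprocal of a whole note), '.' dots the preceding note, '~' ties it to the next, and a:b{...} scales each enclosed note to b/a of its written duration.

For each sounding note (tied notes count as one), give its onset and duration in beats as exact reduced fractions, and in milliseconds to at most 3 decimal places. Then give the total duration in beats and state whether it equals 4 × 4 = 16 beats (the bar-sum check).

1) 0.0ms=0b +638.298ms=2b
2) 638.298ms=2b +638.298ms=2b
3) 1276.596ms=4b +638.298ms=2b
4) 1914.894ms=6b +638.298ms=2b
5) 2553.191ms=8b +638.298ms=2b
6) 3191.489ms=10b +638.298ms=2b
7) 3829.787ms=12b +638.298ms=2b
8) 4468.085ms=14b +638.298ms=2b
Σ=16b of 16 (188bpm 4/4) — PASS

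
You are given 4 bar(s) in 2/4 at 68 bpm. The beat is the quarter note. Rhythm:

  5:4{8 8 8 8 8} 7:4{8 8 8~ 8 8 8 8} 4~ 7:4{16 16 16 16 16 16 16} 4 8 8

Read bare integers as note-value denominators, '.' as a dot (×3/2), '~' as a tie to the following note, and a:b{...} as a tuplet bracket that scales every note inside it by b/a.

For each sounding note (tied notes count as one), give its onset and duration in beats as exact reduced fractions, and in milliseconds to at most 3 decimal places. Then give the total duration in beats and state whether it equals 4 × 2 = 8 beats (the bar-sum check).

1) 0.0ms=0b +352.941ms=2/5b
2) 352.941ms=2/5b +352.941ms=2/5b
3) 705.882ms=4/5b +352.941ms=2/5b
4) 1058.824ms=6/5b +352.941ms=2/5b
5) 1411.765ms=8/5b +352.941ms=2/5b
6) 1764.706ms=2b +252.101ms=2/7b
7) 2016.807ms=16/7b +252.101ms=2/7b
8) 2268.908ms=18/7b +504.202ms=4/7b
9) 2773.109ms=22/7b +252.101ms=2/7b
10) 3025.21ms=24/7b +252.101ms=2/7b
11) 3277.311ms=26/7b +252.101ms=2/7b
12) 3529.412ms=4b +1008.403ms=8/7b
13) 4537.815ms=36/7b +126.05ms=1/7b
14) 4663.866ms=37/7b +126.05ms=1/7b
15) 4789.916ms=38/7b +126.05ms=1/7b
16) 4915.966ms=39/7b +126.05ms=1/7b
17) 5042.017ms=40/7b +126.05ms=1/7b
18) 5168.067ms=41/7b +126.05ms=1/7b
19) 5294.118ms=6b +882.353ms=1b
20) 6176.471ms=7b +441.176ms=1/2b
21) 6617.647ms=15/2b +441.176ms=1/2b
Σ=8b of 8 (68bpm 2/4) — PASS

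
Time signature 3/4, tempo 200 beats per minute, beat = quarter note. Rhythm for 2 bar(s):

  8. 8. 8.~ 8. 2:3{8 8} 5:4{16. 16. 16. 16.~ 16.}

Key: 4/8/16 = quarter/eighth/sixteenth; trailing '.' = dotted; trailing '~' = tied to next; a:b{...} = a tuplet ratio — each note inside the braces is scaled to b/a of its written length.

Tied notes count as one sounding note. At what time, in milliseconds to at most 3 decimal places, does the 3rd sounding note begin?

1. 0.0ms @ 0 + 225.0ms (3/4)
2. 225.0ms @ 3/4 + 225.0ms (3/4)
3. 450.0ms @ 3/2 + 450.0ms (3/2)
4. 900.0ms @ 3 + 225.0ms (3/4)
5. 1125.0ms @ 15/4 + 225.0ms (3/4)
6. 1350.0ms @ 9/2 + 90.0ms (3/10)
7. 1440.0ms @ 24/5 + 90.0ms (3/10)
8. 1530.0ms @ 51/10 + 90.0ms (3/10)
9. 1620.0ms @ 27/5 + 180.0ms (3/5)

note 3 onset = 3/2b = 450.0ms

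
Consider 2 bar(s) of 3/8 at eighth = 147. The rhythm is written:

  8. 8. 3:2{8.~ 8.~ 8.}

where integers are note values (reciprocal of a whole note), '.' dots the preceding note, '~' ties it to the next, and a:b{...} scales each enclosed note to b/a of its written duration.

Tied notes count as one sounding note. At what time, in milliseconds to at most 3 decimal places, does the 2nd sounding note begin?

note 2 onset = 3/2b = 612.245ms

1. 0.0ms @ 0 + 612.245ms (3/2)
2. 612.245ms @ 3/2 + 612.245ms (3/2)
3. 1224.49ms @ 3 + 1224.49ms (3)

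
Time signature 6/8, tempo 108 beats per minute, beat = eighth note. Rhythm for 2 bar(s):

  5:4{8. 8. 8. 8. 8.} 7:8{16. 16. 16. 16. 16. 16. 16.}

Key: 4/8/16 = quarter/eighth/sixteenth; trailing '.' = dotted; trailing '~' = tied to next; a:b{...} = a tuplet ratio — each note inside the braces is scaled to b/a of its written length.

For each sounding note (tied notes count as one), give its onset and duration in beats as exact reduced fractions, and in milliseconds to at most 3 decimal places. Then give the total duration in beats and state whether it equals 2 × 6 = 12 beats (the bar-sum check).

1) 0.0ms=0b +666.667ms=6/5b
2) 666.667ms=6/5b +666.667ms=6/5b
3) 1333.333ms=12/5b +666.667ms=6/5b
4) 2000.0ms=18/5b +666.667ms=6/5b
5) 2666.667ms=24/5b +666.667ms=6/5b
6) 3333.333ms=6b +476.19ms=6/7b
7) 3809.524ms=48/7b +476.19ms=6/7b
8) 4285.714ms=54/7b +476.19ms=6/7b
9) 4761.905ms=60/7b +476.19ms=6/7b
10) 5238.095ms=66/7b +476.19ms=6/7b
11) 5714.286ms=72/7b +476.19ms=6/7b
12) 6190.476ms=78/7b +476.19ms=6/7b
Σ=12b of 12 (108bpm 6/8) — PASS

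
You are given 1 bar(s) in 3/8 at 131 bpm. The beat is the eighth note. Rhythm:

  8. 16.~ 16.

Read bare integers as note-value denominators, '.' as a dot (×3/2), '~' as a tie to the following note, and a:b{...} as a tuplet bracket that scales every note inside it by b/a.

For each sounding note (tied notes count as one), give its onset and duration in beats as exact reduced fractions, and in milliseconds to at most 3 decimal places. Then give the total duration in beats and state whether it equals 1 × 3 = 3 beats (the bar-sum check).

1) 0.0ms=0b +687.023ms=3/2b
2) 687.023ms=3/2b +687.023ms=3/2b
Σ=3b of 3 (131bpm 3/8) — PASS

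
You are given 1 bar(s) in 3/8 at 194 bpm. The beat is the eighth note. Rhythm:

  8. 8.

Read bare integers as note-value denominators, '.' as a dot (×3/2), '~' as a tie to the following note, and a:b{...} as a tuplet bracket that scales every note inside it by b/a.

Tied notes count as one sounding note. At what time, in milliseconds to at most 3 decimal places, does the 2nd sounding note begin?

note 2 onset = 3/2b = 463.918ms

1. 0.0ms @ 0 + 463.918ms (3/2)
2. 463.918ms @ 3/2 + 463.918ms (3/2)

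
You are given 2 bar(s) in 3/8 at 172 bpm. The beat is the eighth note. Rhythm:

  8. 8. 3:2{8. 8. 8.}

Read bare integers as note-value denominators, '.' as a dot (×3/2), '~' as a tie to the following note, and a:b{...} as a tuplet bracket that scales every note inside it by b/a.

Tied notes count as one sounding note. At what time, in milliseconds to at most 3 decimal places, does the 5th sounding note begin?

note 5 onset = 5b = 1744.186ms

1. 0.0ms @ 0 + 523.256ms (3/2)
2. 523.256ms @ 3/2 + 523.256ms (3/2)
3. 1046.512ms @ 3 + 348.837ms (1)
4. 1395.349ms @ 4 + 348.837ms (1)
5. 1744.186ms @ 5 + 348.837ms (1)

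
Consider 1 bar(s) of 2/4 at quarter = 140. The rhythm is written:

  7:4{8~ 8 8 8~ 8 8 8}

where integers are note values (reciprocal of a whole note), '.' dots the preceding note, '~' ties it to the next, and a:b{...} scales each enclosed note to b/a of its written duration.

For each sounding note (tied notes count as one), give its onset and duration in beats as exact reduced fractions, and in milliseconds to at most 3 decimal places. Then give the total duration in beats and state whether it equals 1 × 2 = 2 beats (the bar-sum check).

1) 0.0ms=0b +244.898ms=4/7b
2) 244.898ms=4/7b +122.449ms=2/7b
3) 367.347ms=6/7b +244.898ms=4/7b
4) 612.245ms=10/7b +122.449ms=2/7b
5) 734.694ms=12/7b +122.449ms=2/7b
Σ=2b of 2 (140bpm 2/4) — PASS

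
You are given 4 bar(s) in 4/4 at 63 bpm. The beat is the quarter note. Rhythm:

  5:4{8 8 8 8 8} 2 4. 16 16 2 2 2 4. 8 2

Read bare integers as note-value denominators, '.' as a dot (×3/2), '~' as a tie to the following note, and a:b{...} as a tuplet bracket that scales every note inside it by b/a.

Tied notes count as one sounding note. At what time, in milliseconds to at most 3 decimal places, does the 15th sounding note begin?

note 15 onset = 14b = 13333.333ms

1. 0.0ms @ 0 + 380.952ms (2/5)
2. 380.952ms @ 2/5 + 380.952ms (2/5)
3. 761.905ms @ 4/5 + 380.952ms (2/5)
4. 1142.857ms @ 6/5 + 380.952ms (2/5)
5. 1523.81ms @ 8/5 + 380.952ms (2/5)
6. 1904.762ms @ 2 + 1904.762ms (2)
7. 3809.524ms @ 4 + 1428.571ms (3/2)
8. 5238.095ms @ 11/2 + 238.095ms (1/4)
9. 5476.19ms @ 23/4 + 238.095ms (1/4)
10. 5714.286ms @ 6 + 1904.762ms (2)
11. 7619.048ms @ 8 + 1904.762ms (2)
12. 9523.81ms @ 10 + 1904.762ms (2)
13. 11428.571ms @ 12 + 1428.571ms (3/2)
14. 12857.143ms @ 27/2 + 476.19ms (1/2)
15. 13333.333ms @ 14 + 1904.762ms (2)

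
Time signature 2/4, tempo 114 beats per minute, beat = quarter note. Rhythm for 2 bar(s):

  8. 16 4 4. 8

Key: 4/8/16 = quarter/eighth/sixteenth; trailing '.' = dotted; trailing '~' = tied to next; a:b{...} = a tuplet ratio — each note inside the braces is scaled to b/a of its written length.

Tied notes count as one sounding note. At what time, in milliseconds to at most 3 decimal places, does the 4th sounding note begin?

1. 0.0ms @ 0 + 394.737ms (3/4)
2. 394.737ms @ 3/4 + 131.579ms (1/4)
3. 526.316ms @ 1 + 526.316ms (1)
4. 1052.632ms @ 2 + 789.474ms (3/2)
5. 1842.105ms @ 7/2 + 263.158ms (1/2)

note 4 onset = 2b = 1052.632ms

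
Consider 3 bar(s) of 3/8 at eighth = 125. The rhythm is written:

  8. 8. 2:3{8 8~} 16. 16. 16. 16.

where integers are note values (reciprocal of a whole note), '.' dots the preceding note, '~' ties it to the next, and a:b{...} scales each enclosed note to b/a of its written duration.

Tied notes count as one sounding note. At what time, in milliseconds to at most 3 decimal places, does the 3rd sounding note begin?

note 3 onset = 3b = 1440.0ms

1. 0.0ms @ 0 + 720.0ms (3/2)
2. 720.0ms @ 3/2 + 720.0ms (3/2)
3. 1440.0ms @ 3 + 720.0ms (3/2)
4. 2160.0ms @ 9/2 + 1080.0ms (9/4)
5. 3240.0ms @ 27/4 + 360.0ms (3/4)
6. 3600.0ms @ 15/2 + 360.0ms (3/4)
7. 3960.0ms @ 33/4 + 360.0ms (3/4)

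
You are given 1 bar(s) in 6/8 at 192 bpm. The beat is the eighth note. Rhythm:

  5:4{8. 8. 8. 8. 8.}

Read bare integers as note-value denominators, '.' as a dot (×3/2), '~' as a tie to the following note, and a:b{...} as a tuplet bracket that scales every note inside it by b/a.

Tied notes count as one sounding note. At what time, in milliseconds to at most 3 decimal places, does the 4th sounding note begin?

note 4 onset = 18/5b = 1125.0ms

1. 0.0ms @ 0 + 375.0ms (6/5)
2. 375.0ms @ 6/5 + 375.0ms (6/5)
3. 750.0ms @ 12/5 + 375.0ms (6/5)
4. 1125.0ms @ 18/5 + 375.0ms (6/5)
5. 1500.0ms @ 24/5 + 375.0ms (6/5)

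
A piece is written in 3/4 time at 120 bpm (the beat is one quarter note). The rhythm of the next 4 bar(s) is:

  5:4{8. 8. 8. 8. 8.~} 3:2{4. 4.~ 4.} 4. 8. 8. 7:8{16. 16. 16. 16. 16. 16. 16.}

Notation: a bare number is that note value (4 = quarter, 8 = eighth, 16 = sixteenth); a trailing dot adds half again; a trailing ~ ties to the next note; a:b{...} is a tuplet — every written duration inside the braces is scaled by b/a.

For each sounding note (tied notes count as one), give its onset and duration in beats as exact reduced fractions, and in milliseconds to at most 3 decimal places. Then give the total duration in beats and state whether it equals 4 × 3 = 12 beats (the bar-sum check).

1) 0.0ms=0b +300.0ms=3/5b
2) 300.0ms=3/5b +300.0ms=3/5b
3) 600.0ms=6/5b +300.0ms=3/5b
4) 900.0ms=9/5b +300.0ms=3/5b
5) 1200.0ms=12/5b +800.0ms=8/5b
6) 2000.0ms=4b +1000.0ms=2b
7) 3000.0ms=6b +750.0ms=3/2b
8) 3750.0ms=15/2b +375.0ms=3/4b
9) 4125.0ms=33/4b +375.0ms=3/4b
10) 4500.0ms=9b +214.286ms=3/7b
11) 4714.286ms=66/7b +214.286ms=3/7b
12) 4928.571ms=69/7b +214.286ms=3/7b
13) 5142.857ms=72/7b +214.286ms=3/7b
14) 5357.143ms=75/7b +214.286ms=3/7b
15) 5571.429ms=78/7b +214.286ms=3/7b
16) 5785.714ms=81/7b +214.286ms=3/7b
Σ=12b of 12 (120bpm 3/4) — PASS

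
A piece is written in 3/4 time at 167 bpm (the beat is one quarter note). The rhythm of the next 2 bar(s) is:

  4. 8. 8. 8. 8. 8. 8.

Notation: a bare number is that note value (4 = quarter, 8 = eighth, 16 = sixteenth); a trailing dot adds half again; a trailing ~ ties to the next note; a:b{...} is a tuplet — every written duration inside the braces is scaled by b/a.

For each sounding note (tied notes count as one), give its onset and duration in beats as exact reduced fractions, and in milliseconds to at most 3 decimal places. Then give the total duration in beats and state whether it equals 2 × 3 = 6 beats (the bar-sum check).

1) 0.0ms=0b +538.922ms=3/2b
2) 538.922ms=3/2b +269.461ms=3/4b
3) 808.383ms=9/4b +269.461ms=3/4b
4) 1077.844ms=3b +269.461ms=3/4b
5) 1347.305ms=15/4b +269.461ms=3/4b
6) 1616.766ms=9/2b +269.461ms=3/4b
7) 1886.228ms=21/4b +269.461ms=3/4b
Σ=6b of 6 (167bpm 3/4) — PASS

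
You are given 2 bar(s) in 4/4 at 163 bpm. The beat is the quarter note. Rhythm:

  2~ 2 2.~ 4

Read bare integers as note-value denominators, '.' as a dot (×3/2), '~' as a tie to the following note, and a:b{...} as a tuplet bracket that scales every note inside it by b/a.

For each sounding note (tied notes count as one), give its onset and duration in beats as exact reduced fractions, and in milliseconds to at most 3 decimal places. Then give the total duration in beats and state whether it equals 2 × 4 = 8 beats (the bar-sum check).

1) 0.0ms=0b +1472.393ms=4b
2) 1472.393ms=4b +1472.393ms=4b
Σ=8b of 8 (163bpm 4/4) — PASS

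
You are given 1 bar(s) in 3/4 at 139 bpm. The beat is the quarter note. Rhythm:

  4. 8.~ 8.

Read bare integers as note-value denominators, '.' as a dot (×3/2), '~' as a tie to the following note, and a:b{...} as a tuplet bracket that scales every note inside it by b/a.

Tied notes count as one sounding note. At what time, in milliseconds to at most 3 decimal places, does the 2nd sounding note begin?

1. 0.0ms @ 0 + 647.482ms (3/2)
2. 647.482ms @ 3/2 + 647.482ms (3/2)

note 2 onset = 3/2b = 647.482ms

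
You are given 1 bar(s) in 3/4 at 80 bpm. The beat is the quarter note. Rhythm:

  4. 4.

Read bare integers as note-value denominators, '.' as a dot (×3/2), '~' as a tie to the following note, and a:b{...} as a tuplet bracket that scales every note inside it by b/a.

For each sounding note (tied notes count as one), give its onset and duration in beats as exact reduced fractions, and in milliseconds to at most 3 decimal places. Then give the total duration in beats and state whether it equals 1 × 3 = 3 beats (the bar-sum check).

1) 0.0ms=0b +1125.0ms=3/2b
2) 1125.0ms=3/2b +1125.0ms=3/2b
Σ=3b of 3 (80bpm 3/4) — PASS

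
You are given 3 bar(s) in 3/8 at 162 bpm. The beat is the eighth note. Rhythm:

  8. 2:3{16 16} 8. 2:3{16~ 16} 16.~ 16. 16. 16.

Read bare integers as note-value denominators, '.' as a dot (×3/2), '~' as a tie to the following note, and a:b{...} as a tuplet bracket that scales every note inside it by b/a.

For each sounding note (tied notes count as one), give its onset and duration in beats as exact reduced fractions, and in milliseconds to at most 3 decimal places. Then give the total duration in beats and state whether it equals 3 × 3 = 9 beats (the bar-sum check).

1) 0.0ms=0b +555.556ms=3/2b
2) 555.556ms=3/2b +277.778ms=3/4b
3) 833.333ms=9/4b +277.778ms=3/4b
4) 1111.111ms=3b +555.556ms=3/2b
5) 1666.667ms=9/2b +555.556ms=3/2b
6) 2222.222ms=6b +555.556ms=3/2b
7) 2777.778ms=15/2b +277.778ms=3/4b
8) 3055.556ms=33/4b +277.778ms=3/4b
Σ=9b of 9 (162bpm 3/8) — PASS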